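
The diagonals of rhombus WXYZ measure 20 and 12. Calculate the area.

Area of a rhombus = (d1 * d2) / 2
Area = (20 * 12) / 2
Area = 240 / 2
Area = 120

120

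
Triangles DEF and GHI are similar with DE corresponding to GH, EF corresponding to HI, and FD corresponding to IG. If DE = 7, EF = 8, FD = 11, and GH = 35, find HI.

k = 35/7 = 5. HI = 5 * 8 = 40.

40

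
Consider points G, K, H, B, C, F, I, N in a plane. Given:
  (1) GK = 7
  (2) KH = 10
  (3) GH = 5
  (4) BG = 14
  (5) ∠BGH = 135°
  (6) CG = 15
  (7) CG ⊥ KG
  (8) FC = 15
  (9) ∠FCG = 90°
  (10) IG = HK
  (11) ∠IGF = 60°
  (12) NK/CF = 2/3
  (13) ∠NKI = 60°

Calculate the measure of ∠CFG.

Step 1: By the law of cosines on triangle FCG: FG² = 15² + 15² − 2·15·15·cos(90°) = 450, so FG = 15·√2.
Step 2: By the inverse law of cosines on triangle CFG: cos(∠CFG) = (15² + (15·√2)² − 15²) / (2·15·15·√2) = 450/636.4 = 0.7071, so ∠CFG = 45°.

Therefore, the measure of angle ∠CFG = 45°.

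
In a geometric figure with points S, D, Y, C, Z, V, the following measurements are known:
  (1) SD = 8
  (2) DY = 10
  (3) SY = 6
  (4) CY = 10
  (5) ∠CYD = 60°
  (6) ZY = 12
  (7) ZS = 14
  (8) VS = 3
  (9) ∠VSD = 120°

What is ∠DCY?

Step 1: By the law of cosines on triangle CYD: CD² = 10² + 10² − 2·10·10·cos(60°) = 100, so CD = 10.
Step 2: By the inverse law of cosines on triangle DCY: cos(∠DCY) = (10² + 10² − 10²) / (2·10·10) = 100/200 = 0.5, so ∠DCY = 60°.

Therefore, the measure of angle ∠DCY = 60°.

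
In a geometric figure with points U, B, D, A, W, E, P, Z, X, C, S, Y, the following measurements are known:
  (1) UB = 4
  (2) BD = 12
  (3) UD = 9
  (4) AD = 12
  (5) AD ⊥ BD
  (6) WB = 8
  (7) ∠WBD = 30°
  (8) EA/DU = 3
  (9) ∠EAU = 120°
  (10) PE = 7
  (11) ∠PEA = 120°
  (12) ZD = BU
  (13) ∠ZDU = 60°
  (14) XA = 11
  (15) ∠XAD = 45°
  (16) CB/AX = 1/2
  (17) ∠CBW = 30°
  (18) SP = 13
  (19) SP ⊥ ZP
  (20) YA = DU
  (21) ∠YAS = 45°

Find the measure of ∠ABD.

Step 1: By the law of cosines on triangle BDA: BA² = 12² + 12² − 2·12·12·cos(90°) = 288, so BA = 12·√2.
Step 2: By the inverse law of cosines on triangle ABD: cos(∠ABD) = ((12·√2)² + 12² − 12²) / (2·12·√2·12) = 288/407.29 = 0.7071, so ∠ABD = 45°.

Therefore, the measure of angle ∠ABD = 45°.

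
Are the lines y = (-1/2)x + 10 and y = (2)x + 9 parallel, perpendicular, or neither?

Slope of line 1: m1 = -1/2
Slope of line 2: m2 = 2
m1 * m2 = (-1/2) * (2) = -1 = -1, so the lines are perpendicular.

Perpendicular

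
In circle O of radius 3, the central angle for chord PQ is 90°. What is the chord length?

Chord length = 2r sin(θ/2)
= 2 × 3 × sin(90°/2)
= 2 × 3 × sin(45°)
= 3*sqrt(2)

3*sqrt(2)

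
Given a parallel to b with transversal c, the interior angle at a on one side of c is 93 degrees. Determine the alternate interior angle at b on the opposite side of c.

Alternate interior angles are equal: 93 degrees.

93 degrees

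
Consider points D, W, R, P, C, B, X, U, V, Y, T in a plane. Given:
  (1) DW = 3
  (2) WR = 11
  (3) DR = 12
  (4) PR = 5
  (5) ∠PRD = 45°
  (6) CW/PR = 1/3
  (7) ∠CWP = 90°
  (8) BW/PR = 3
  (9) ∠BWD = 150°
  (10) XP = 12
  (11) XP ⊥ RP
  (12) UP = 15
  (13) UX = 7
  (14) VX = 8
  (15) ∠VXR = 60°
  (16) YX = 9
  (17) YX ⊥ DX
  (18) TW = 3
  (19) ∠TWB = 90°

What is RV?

Step 1: By the law of cosines on triangle XPR: XR² = 12² + 5² − 2·12·5·cos(90°) = 169, so XR = 13.
Step 2: By the law of cosines on triangle RXV: RV² = 13² + 8² − 2·13·8·cos(60°) = 129, so RV = √129.

Therefore, the length of RV = √129.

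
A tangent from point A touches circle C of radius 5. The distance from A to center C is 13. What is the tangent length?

Let T be the point of tangency. Then CT ⊥ AT (radius ⊥ tangent).
In right triangle CTA: CA² = CT² + AT²
13² = 5² + AT²
AT² = 144, AT = 12

12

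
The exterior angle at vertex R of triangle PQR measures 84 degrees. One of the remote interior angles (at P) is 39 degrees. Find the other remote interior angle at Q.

angle Q = 84 - 39 = 45 degrees (exterior angle theorem).

45 degrees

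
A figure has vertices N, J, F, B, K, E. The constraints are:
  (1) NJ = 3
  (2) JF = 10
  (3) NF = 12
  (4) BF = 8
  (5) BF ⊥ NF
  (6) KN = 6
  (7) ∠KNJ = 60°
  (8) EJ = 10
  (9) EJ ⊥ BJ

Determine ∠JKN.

Step 1: By the law of cosines on triangle KNJ: KJ² = 6² + 3² − 2·6·3·cos(60°) = 27, so KJ = 3·√3.
Step 2: By the inverse law of cosines on triangle JKN: cos(∠JKN) = ((3·√3)² + 6² − 3²) / (2·3·√3·6) = 54/62.35 = 0.866, so ∠JKN = 30°.

Therefore, the measure of angle ∠JKN = 30°.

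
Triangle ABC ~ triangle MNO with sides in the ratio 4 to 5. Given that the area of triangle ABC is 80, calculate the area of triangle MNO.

For similar figures, the area ratio equals the square of the side ratio.
Side ratio (ABC to MNO) = 4:5, so area ratio = 4^2:5^2 = 16:25.
If the area of ABC is 80, then the area of MNO = 80 * (25/16) = 125.

125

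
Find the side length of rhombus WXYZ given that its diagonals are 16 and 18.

Half-diagonals are 8 and 9. side = sqrt(8^2 + 9^2) = sqrt(145)

sqrt(145)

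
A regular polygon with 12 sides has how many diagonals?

Total line segments between 12 vertices = C(12,2) = 66.
Subtract the 12 sides: 66 - 12 = 54 diagonals.

54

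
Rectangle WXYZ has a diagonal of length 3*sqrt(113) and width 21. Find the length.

b = sqrt(d^2 - a^2) = sqrt(1017 - 441) = sqrt(576) = 24

24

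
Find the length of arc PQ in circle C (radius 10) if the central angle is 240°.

Arc length = 2πr × θ/360
= 2π × 10 × 2/3
= 40*pi/3

40*pi/3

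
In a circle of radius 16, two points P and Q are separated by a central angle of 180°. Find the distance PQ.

Chord length = 2r sin(θ/2)
= 2 × 16 × sin(180°/2)
= 2 × 16 × sin(90°)
= 32

32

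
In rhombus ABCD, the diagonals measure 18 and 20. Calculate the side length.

The diagonals of a rhombus bisect each other at right angles.
Half-diagonals: 18/2 = 9 and 20/2 = 10
side = sqrt(9^2 + 10^2)
side = sqrt(81 + 100)
side = sqrt(181)

sqrt(181)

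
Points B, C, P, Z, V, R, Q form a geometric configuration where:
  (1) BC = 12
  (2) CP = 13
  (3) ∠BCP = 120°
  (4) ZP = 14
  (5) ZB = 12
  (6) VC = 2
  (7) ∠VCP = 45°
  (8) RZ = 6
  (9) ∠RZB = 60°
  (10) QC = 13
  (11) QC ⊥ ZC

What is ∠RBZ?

Step 1: By the law of cosines on triangle BZR: BR² = 12² + 6² − 2·12·6·cos(60°) = 108, so BR = 6·√3.
Step 2: By the inverse law of cosines on triangle RBZ: cos(∠RBZ) = ((6·√3)² + 12² − 6²) / (2·6·√3·12) = 216/249.42 = 0.866, so ∠RBZ = 30°.

Therefore, the measure of angle ∠RBZ = 30°.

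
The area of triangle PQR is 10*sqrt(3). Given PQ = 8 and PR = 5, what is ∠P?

Area = (1/2) * a * b * sin(C)
sin(C) = 2 * Area / (a * b)
sin(C) = 2 * 10*sqrt(3) / (8 * 5)
sin(C) = sqrt(3)/2
C = arcsin(sqrt(3)/2) = 60°
Since sin(180° - C) = sin(C), the obtuse angle 120° gives the same area, so C = 60° or C = 120°.

60° or 120°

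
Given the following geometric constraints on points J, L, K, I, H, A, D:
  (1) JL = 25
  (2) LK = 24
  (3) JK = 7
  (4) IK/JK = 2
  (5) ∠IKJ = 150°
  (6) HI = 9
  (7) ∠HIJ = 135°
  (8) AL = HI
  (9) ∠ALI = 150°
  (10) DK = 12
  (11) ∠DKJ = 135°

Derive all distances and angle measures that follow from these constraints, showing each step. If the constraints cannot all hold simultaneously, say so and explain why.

The constraints are consistent.

From the given relations:
  IK = 2·JK = 2·7 = 14
  AL = HI = 9

Step 1: From JK = 7, KI = 14, and ∠JKI = 150°, by the law of cosines:
  JI² = JK² + KI² - 2·JK·KI·cos(150°) = 49 + 196 + 169.7 = 414.7
  JI ≈ 20.37

Step 2: From JK = 7, KD = 12, and ∠JKD = 135°, by the law of cosines:
  JD² = JK² + KD² - 2·JK·KD·cos(135°) = 49 + 144 + 118.8 = 311.8
  JD ≈ 17.66

Step 3: From JK = 7, JL = 25, KL = 24, by the inverse law of cosines:
  cos(∠KJL) = (JK² + JL² - KL²) / (2·JK·JL)
  ∠KJL = 73.74°

Step 4: From LJ = 25, LK = 24, JK = 7, by the inverse law of cosines:
  cos(∠JLK) = (LJ² + LK² - JK²) / (2·LJ·LK)
  ∠JLK = 16.26°

Step 5: From KJ = 7, KL = 24, JL = 25, by the inverse law of cosines:
  cos(∠JKL) = (KJ² + KL² - JL²) / (2·KJ·KL)
  ∠JKL = 90°

Step 6: From JI = 20.37, IH = 9, and ∠JIH = 135°, by the law of cosines:
  JH² = JI² + IH² - 2·JI·IH·cos(135°) = 414.7 + 81 + 259.2 = 754.9
  JH ≈ 27.48

Step 7: From JD = 17.66, JK = 7, DK = 12, by the inverse law of cosines:
  cos(∠DJK) = (JD² + JK² - DK²) / (2·JD·JK)
  ∠DJK = 28.72°

Step 8: From JI = 20.37, JK = 7, IK = 14, by the inverse law of cosines:
  cos(∠IJK) = (JI² + JK² - IK²) / (2·JI·JK)
  ∠IJK = 20.1°

Step 9: From IJ = 20.37, IK = 14, JK = 7, by the inverse law of cosines:
  cos(∠JIK) = (IJ² + IK² - JK²) / (2·IJ·IK)
  ∠JIK = 9.9°

Step 10: From DJ = 17.66, DK = 12, JK = 7, by the inverse law of cosines:
  cos(∠JDK) = (DJ² + DK² - JK²) / (2·DJ·DK)
  ∠JDK = 16.28°

Step 11: From JH = 27.48, JI = 20.37, HI = 9, by the inverse law of cosines:
  cos(∠HJI) = (JH² + JI² - HI²) / (2·JH·JI)
  ∠HJI = 13.39°

Step 12: From HI = 9, HJ = 27.48, IJ = 20.37, by the inverse law of cosines:
  cos(∠IHJ) = (HI² + HJ² - IJ²) / (2·HI·HJ)
  ∠IHJ = 31.61°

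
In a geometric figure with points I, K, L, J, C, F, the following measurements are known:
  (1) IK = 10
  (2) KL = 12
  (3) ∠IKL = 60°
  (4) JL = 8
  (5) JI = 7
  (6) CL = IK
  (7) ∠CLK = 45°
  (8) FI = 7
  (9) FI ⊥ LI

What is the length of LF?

Step 1: By the law of cosines on triangle LKI: LI² = 12² + 10² − 2·12·10·cos(60°) = 124, so LI = 2·√31.
Step 2: By the law of cosines on triangle LIF: LF² = (2·√31)² + 7² − 2·2·√31·7·cos(90°) = 173, so LF = √173.

Therefore, the length of LF = √173.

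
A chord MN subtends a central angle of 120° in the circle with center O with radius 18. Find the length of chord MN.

Chord length = 2r sin(θ/2)
= 2 × 18 × sin(120°/2)
= 2 × 18 × sin(60°)
= 18*sqrt(3)

18*sqrt(3)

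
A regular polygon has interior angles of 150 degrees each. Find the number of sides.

Exterior angle = 180 - 150 = 30. n = 360 / 30 = 12.

12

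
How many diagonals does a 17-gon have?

The number of diagonals in an n-gon is n(n - 3)/2.
For n = 17: 17(17 - 3)/2 = 17 × 14 / 2 = 119.

119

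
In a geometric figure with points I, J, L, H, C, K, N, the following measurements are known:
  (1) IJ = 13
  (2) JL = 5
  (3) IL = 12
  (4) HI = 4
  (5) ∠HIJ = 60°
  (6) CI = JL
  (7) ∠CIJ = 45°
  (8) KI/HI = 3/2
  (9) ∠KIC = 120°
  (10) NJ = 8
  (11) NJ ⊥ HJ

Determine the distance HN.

Step 1: By the law of cosines on triangle JIH: JH² = 13² + 4² − 2·13·4·cos(60°) = 133, so JH = √133.
Step 2: By the law of cosines on triangle HJN: HN² = √133² + 8² − 2·√133·8·cos(90°) = 197, so HN = √197.

Therefore, the length of HN = √197.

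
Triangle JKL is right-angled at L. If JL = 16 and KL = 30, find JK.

In a right triangle, the square of the hypotenuse equals the sum of the squares of the two legs.
The legs are 16 and 30, so the hypotenuse = sqrt(256 + 900) = sqrt(1156) = 34.

34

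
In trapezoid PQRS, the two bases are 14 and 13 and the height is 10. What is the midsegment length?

The midsegment (median) of a trapezoid connects the midpoints of the non-parallel sides.
Its length is the average of the two bases: (14 + 13) / 2 = 27/2.

27/2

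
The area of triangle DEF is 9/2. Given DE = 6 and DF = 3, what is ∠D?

From the SAS area formula Area = (1/2)ab sin(C), rearranging gives sin(C) = 2*Area/(ab).
sin(C) = 2 * 9/2 / (18) = 1/2.
Therefore C = arcsin(1/2) = 30°.
Since sin(180° - C) = sin(C), the obtuse angle 150° gives the same area, so C = 30° or C = 150°.

30° or 150°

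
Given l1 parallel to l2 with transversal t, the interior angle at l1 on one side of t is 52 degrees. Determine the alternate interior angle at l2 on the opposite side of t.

Alternate interior angles formed by parallel lines and a transversal are equal.
The given angle is 52 degrees.
The alternate interior angle = 52 degrees.

52 degrees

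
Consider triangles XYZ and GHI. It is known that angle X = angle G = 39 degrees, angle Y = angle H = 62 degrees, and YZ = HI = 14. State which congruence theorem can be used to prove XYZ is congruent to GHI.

The given information matches AAS: Two pairs of corresponding angles and a non-included side are equal (Angle-Angle-Side).

AAS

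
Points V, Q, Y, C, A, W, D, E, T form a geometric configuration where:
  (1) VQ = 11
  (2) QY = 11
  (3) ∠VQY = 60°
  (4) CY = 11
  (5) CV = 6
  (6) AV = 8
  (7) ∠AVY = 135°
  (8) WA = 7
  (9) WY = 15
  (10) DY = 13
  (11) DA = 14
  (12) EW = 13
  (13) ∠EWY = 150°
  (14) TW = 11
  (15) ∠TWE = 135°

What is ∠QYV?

Step 1: By the law of cosines on triangle YQV: YV² = 11² + 11² − 2·11·11·cos(60°) = 121, so YV = 11.
Step 2: By the inverse law of cosines on triangle QYV: cos(∠QYV) = (11² + 11² − 11²) / (2·11·11) = 121/242 = 0.5, so ∠QYV = 60°.

Therefore, the measure of angle ∠QYV = 60°.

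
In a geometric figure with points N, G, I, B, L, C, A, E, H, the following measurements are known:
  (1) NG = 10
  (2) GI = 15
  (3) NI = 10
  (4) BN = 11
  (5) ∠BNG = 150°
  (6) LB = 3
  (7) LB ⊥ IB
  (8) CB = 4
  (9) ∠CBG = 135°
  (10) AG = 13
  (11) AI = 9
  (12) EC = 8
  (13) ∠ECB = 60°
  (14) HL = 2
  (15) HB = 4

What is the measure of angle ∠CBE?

Step 1: By the law of cosines on triangle BCE: BE² = 4² + 8² − 2·4·8·cos(60°) = 48, so BE = 4·√3.
Step 2: By the inverse law of cosines on triangle CBE: cos(∠CBE) = (4² + (4·√3)² − 8²) / (2·4·4·√3) = 0/55.43 = 0, so ∠CBE = 90°.

Therefore, the measure of angle ∠CBE = 90°.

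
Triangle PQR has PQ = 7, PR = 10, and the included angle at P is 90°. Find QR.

Since angle P = 90°, this is a right triangle and the law of cosines reduces to the Pythagorean theorem.
QR^2 = 7^2 + 10^2 = 149
QR = sqrt(149)

sqrt(149)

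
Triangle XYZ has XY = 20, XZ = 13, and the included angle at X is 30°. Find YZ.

When two sides and the included angle are known, the law of cosines gives the third side.
c^2 = a^2 + b^2 - 2ab cos(C) generalizes the Pythagorean theorem to non-right triangles.
Here: YZ^2 = 400 + 169 - 520*(sqrt(3)/2) = 569 - 260*sqrt(3)
YZ = sqrt(569 - 260*sqrt(3))

sqrt(569 - 260*sqrt(3))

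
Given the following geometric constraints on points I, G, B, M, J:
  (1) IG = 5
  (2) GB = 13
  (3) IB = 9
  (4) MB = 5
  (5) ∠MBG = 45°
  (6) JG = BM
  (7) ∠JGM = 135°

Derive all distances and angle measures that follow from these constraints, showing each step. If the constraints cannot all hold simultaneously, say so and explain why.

The constraints are consistent.

From the given relations:
  JG = BM = 5

Step 1: From GB = 13, BM = 5, and ∠GBM = 45°, by the law of cosines:
  GM² = GB² + BM² - 2·GB·BM·cos(45°) = 169 + 25 - 91.92 = 102.1
  GM ≈ 10.1

Step 2: From IB = 9, IG = 5, BG = 13, by the inverse law of cosines:
  cos(∠BIG) = (IB² + IG² - BG²) / (2·IB·IG)
  ∠BIG = 134.43°

Step 3: From GB = 13, GI = 5, BI = 9, by the inverse law of cosines:
  cos(∠BGI) = (GB² + GI² - BI²) / (2·GB·GI)
  ∠BGI = 29.63°

Step 4: From BG = 13, BI = 9, GI = 5, by the inverse law of cosines:
  cos(∠GBI) = (BG² + BI² - GI²) / (2·BG·BI)
  ∠GBI = 15.94°

Step 5: From MG = 10.1, GJ = 5, and ∠MGJ = 135°, by the law of cosines:
  MJ² = MG² + GJ² - 2·MG·GJ·cos(135°) = 102.1 + 25 + 71.44 = 198.5
  MJ ≈ 14.09

Step 6: From GB = 13, GM = 10.1, BM = 5, by the inverse law of cosines:
  cos(∠BGM) = (GB² + GM² - BM²) / (2·GB·GM)
  ∠BGM = 20.48°

Step 7: From MB = 5, MG = 10.1, BG = 13, by the inverse law of cosines:
  cos(∠BMG) = (MB² + MG² - BG²) / (2·MB·MG)
  ∠BMG = 114.52°

Step 8: From MG = 10.1, MJ = 14.09, GJ = 5, by the inverse law of cosines:
  cos(∠GMJ) = (MG² + MJ² - GJ²) / (2·MG·MJ)
  ∠GMJ = 14.53°

Step 9: From JG = 5, JM = 14.09, GM = 10.1, by the inverse law of cosines:
  cos(∠GJM) = (JG² + JM² - GM²) / (2·JG·JM)
  ∠GJM = 30.47°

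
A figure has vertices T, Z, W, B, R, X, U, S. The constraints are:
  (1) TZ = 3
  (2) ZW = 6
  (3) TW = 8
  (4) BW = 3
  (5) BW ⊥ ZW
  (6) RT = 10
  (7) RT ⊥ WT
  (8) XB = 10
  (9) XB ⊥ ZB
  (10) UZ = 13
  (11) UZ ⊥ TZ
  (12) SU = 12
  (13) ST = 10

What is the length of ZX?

Step 1: By the law of cosines on triangle ZWB: ZB² = 6² + 3² − 2·6·3·cos(90°) = 45, so ZB = 3·√5.
Step 2: By the law of cosines on triangle ZBX: ZX² = (3·√5)² + 10² − 2·3·√5·10·cos(90°) = 145, so ZX = √145.

Therefore, the length of ZX = √145.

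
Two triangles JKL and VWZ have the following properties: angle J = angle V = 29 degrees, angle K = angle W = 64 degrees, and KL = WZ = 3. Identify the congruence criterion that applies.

The given information provides:
angle J = angle V = 29 degrees, angle K = angle W = 64 degrees, and KL = WZ = 3
This matches the AAS congruence theorem.
Two pairs of corresponding angles and a non-included side are equal (Angle-Angle-Side).

AAS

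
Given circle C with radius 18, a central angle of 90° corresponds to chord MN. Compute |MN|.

Chord = 2(18) sin(45°) = 18*sqrt(2)

18*sqrt(2)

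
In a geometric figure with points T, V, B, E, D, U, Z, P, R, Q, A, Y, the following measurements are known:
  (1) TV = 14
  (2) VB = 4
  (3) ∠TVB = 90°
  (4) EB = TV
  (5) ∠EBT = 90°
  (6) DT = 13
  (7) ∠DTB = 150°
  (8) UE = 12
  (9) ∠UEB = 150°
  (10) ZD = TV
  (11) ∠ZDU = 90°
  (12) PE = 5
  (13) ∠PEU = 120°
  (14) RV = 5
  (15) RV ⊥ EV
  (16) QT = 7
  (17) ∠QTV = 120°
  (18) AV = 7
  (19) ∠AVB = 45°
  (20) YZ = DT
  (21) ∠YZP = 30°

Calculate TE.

From the given relations: EB = TV = 14.
Step 1: By the law of cosines on triangle BVT: BT² = 4² + 14² − 2·4·14·cos(90°) = 212, so BT = 2·√53.
Step 2: By the law of cosines on triangle TBE: TE² = (2·√53)² + 14² − 2·2·√53·14·cos(90°) = 408, so TE = 2·√102.

Therefore, the length of TE = 2·√102.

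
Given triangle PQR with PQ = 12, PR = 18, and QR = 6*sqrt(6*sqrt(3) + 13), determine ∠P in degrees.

By the inverse law of cosines: cos(P) = (PQ² + PR² - QR²) / (2 × PQ × PR)
cos(P) = (12² + 18² - (6*sqrt(6*sqrt(3) + 13))²) / (2 × 12 × 18)
cos(P) = (144 + 324 - (216*sqrt(3) + 468)) / 432
cos(P) = -sqrt(3)/2
P = arccos(-sqrt(3)/2) = 150°

150°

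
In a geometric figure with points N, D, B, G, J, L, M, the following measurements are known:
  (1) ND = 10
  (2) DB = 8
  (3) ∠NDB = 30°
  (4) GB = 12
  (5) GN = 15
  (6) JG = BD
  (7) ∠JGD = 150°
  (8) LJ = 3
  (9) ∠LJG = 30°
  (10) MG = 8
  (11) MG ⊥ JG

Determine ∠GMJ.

From the given relations: JG = BD = 8.
Step 1: By the law of cosines on triangle MGJ: MJ² = 8² + 8² − 2·8·8·cos(90°) = 128, so MJ = 8·√2.
Step 2: By the inverse law of cosines on triangle GMJ: cos(∠GMJ) = (8² + (8·√2)² − 8²) / (2·8·8·√2) = 128/181.02 = 0.7071, so ∠GMJ = 45°.

Therefore, the measure of angle ∠GMJ = 45°.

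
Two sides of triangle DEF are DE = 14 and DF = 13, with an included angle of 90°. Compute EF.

The included angle is 90°, so the triangle is right-angled at D. The opposite side EF is the hypotenuse.
By the Pythagorean theorem: EF = sqrt(14^2 + 13^2) = sqrt(365) = sqrt(365).

sqrt(365)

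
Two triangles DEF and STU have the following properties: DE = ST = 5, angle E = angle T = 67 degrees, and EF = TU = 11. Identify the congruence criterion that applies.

The given information matches SAS: Two pairs of corresponding sides and the included angle are equal (Side-Angle-Side).

SAS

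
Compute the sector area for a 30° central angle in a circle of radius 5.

Sector area = π(5²)(1/12) = 25*pi/12

25*pi/12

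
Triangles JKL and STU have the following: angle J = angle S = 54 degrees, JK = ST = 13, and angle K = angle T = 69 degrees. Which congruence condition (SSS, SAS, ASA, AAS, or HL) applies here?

The given information provides:
angle J = angle S = 54 degrees, JK = ST = 13, and angle K = angle T = 69 degrees
This matches the ASA congruence theorem.
Two pairs of corresponding angles and the included side are equal (Angle-Side-Angle).

ASA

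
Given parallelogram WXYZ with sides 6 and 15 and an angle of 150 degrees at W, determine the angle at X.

In a parallelogram, consecutive angles are supplementary (sum to 180°).
angle X = 180 - angle W
angle X = 180 - 150
angle X = 30 degrees

30 degrees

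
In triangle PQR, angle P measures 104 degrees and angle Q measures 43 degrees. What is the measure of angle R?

The interior angles sum to 180°: angle R = 180 - 104 - 43 = 33°.
The triangle is obtuse (angles 104°, 43°, 33°).

33 degrees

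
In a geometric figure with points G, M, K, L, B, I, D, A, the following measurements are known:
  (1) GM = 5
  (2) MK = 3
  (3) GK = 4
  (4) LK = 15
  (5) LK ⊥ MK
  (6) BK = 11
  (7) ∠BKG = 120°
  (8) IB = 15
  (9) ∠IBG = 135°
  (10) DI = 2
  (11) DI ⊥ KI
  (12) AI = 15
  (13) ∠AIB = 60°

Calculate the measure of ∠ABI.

Step 1: By the law of cosines on triangle BIA: BA² = 15² + 15² − 2·15·15·cos(60°) = 225, so BA = 15.
Step 2: By the inverse law of cosines on triangle ABI: cos(∠ABI) = (15² + 15² − 15²) / (2·15·15) = 225/450 = 0.5, so ∠ABI = 60°.

Therefore, the measure of angle ∠ABI = 60°.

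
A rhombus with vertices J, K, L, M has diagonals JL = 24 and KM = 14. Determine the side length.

Half-diagonals are 12 and 7. side = sqrt(12^2 + 7^2) = sqrt(193)

sqrt(193)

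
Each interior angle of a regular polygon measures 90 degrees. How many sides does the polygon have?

The exterior angle is the supplement of the interior angle: 180 - 90 = 90 degrees.
Since the exterior angles of any convex polygon sum to 360 degrees, the number of sides is 360 / 90 = 4.

4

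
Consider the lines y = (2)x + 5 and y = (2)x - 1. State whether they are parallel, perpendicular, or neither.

Slope of line 1: m1 = 2
Slope of line 2: m2 = 2
Two lines are parallel if and only if they have equal slopes (or both are vertical).
Here m1 = m2 = 2, confirming the lines are parallel.

Parallel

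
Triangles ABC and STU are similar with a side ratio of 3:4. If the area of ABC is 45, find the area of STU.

For similar figures, the area ratio equals the square of the side ratio.
Side ratio (ABC to STU) = 3:4, so area ratio = 3^2:4^2 = 9:16.
If the area of ABC is 45, then the area of STU = 45 * (16/9) = 80.

80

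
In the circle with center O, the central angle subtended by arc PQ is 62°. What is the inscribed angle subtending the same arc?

Inscribed angle = 62° / 2 = 31° (inscribed angle theorem).

31°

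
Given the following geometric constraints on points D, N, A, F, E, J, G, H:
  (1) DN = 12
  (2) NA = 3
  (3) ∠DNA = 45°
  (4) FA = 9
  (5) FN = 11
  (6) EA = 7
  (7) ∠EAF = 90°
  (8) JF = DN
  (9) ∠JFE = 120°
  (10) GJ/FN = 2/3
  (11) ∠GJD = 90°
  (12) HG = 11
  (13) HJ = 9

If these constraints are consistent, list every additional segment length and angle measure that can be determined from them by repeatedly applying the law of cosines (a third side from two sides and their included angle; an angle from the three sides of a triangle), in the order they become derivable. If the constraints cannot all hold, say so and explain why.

The constraints are consistent. Derivable facts, in order:
After 1 step:
- DA ≈ 10.1
- FE = √130
- ∠AFN = 12.9°
- ∠ANF = 42.06°
- ∠FAN = 125.03°
- ∠GHJ = 41.53°
- ∠GJH = 84.01°
- ∠HGJ = 54.46°
After 2 steps:
- EJ ≈ 20.27
- ∠ADN = 12.12°
- ∠AEF = 52.13°
- ∠AFE = 37.87°
- ∠DAN = 122.88°
After 3 steps:
- ∠EJF = 29.15°
- ∠FEJ = 30.85°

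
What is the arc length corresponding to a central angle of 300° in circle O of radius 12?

Arc length = 2πr × θ/360
= 2π × 12 × 5/6
= 20*pi

20*pi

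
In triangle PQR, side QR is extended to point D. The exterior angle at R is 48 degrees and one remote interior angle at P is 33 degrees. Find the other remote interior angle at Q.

The exterior angle theorem states that an exterior angle equals the sum of the two non-adjacent interior angles.
So 48 = 33 + angle Q, which gives angle Q = 48 - 33 = 15 degrees.

15 degrees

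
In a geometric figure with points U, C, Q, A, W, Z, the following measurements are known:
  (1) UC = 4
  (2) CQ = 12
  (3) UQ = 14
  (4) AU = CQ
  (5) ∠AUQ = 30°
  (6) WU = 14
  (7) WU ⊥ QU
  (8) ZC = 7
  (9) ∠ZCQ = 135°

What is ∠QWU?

Step 1: By the law of cosines on triangle WUQ: WQ² = 14² + 14² − 2·14·14·cos(90°) = 392, so WQ = 14·√2.
Step 2: By the inverse law of cosines on triangle QWU: cos(∠QWU) = ((14·√2)² + 14² − 14²) / (2·14·√2·14) = 392/554.37 = 0.7071, so ∠QWU = 45°.

Therefore, the measure of angle ∠QWU = 45°.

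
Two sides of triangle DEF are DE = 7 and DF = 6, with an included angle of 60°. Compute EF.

Law of cosines: EF^2 = 7^2 + 6^2 - 2(7)(6)cos(60°) = 43, so EF = sqrt(43).

sqrt(43)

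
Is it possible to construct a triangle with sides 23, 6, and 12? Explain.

Check the triangle inequality: 6 + 12 = 18 ≤ 23.
Since the sum of two sides does not exceed the third, no triangle can be formed.

No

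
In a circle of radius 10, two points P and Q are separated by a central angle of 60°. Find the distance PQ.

Drop a perpendicular from the center to the chord, bisecting both the chord and the central angle.
Each half-chord = r sin(θ/2) = 10 sin(30°).
The full chord = 2 × 10 × sin(30°) = 10.

10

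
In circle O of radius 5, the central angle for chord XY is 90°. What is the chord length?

Chord length = 2r sin(θ/2)
= 2 × 5 × sin(90°/2)
= 2 × 5 × sin(45°)
= 5*sqrt(2)

5*sqrt(2)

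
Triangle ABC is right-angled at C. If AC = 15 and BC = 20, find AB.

In a right triangle, the square of the hypotenuse equals the sum of the squares of the two legs.
The legs are 15 and 20, so the hypotenuse = sqrt(225 + 400) = sqrt(625) = 25.

25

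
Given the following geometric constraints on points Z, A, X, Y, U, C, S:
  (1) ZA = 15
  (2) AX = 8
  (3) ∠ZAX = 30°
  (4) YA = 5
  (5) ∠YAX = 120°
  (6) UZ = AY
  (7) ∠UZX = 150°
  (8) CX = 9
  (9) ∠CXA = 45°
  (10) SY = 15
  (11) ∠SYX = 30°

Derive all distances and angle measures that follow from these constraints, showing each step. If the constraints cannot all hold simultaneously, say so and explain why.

The constraints are consistent.

From the given relations:
  UZ = AY = 5

Step 1: From ZA = 15, AX = 8, and ∠ZAX = 30°, by the law of cosines:
  ZX² = ZA² + AX² - 2·ZA·AX·cos(30°) = 225 + 64 - 207.8 = 81.15
  ZX ≈ 9.01

Step 2: From AX = 8, XC = 9, and ∠AXC = 45°, by the law of cosines:
  AC² = AX² + XC² - 2·AX·XC·cos(45°) = 64 + 81 - 101.8 = 43.18
  AC ≈ 6.57

Step 3: From XA = 8, AY = 5, and ∠XAY = 120°, by the law of cosines:
  XY² = XA² + AY² - 2·XA·AY·cos(120°) = 64 + 25 + 40 = 129
  XY = √129

Step 4: From XZ = 9.01, ZU = 5, and ∠XZU = 150°, by the law of cosines:
  XU² = XZ² + ZU² - 2·XZ·ZU·cos(150°) = 81.15 + 25 + 78.02 = 184.2
  XU ≈ 13.57

Step 5: From XY = √129, YS = 15, and ∠XYS = 30°, by the law of cosines:
  XS² = XY² + YS² - 2·XY·YS·cos(30°) = 129 + 225 - 295.1 = 58.92
  XS ≈ 7.68

Step 6: From ZA = 15, ZX = 9.01, AX = 8, by the inverse law of cosines:
  cos(∠AZX) = (ZA² + ZX² - AX²) / (2·ZA·ZX)
  ∠AZX = 26.36°

Step 7: From AC = 6.57, AX = 8, CX = 9, by the inverse law of cosines:
  cos(∠CAX) = (AC² + AX² - CX²) / (2·AC·AX)
  ∠CAX = 75.58°

Step 8: From XA = 8, XY = √129, AY = 5, by the inverse law of cosines:
  cos(∠AXY) = (XA² + XY² - AY²) / (2·XA·XY)
  ∠AXY = 22.41°

Step 9: From XA = 8, XZ = 9.01, AZ = 15, by the inverse law of cosines:
  cos(∠AXZ) = (XA² + XZ² - AZ²) / (2·XA·XZ)
  ∠AXZ = 123.64°

Step 10: From YA = 5, YX = √129, AX = 8, by the inverse law of cosines:
  cos(∠AYX) = (YA² + YX² - AX²) / (2·YA·YX)
  ∠AYX = 37.59°

Step 11: From CA = 6.57, CX = 9, AX = 8, by the inverse law of cosines:
  cos(∠ACX) = (CA² + CX² - AX²) / (2·CA·CX)
  ∠ACX = 59.42°

Step 12: From XS = 7.68, XY = √129, SY = 15, by the inverse law of cosines:
  cos(∠SXY) = (XS² + XY² - SY²) / (2·XS·XY)
  ∠SXY = 102.28°

Step 13: From XU = 13.57, XZ = 9.01, UZ = 5, by the inverse law of cosines:
  cos(∠UXZ) = (XU² + XZ² - UZ²) / (2·XU·XZ)
  ∠UXZ = 10.62°

Step 14: From UX = 13.57, UZ = 5, XZ = 9.01, by the inverse law of cosines:
  cos(∠XUZ) = (UX² + UZ² - XZ²) / (2·UX·UZ)
  ∠XUZ = 19.38°

Step 15: From SX = 7.68, SY = 15, XY = √129, by the inverse law of cosines:
  cos(∠XSY) = (SX² + SY² - XY²) / (2·SX·SY)
  ∠XSY = 47.72°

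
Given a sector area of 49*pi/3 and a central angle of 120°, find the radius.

The sector covers 120°/360° = 1/3 of the full circle.
Full circle area = 49*pi/3 / 1/3 = 49*pi.
Since full area = πr², we get r² = 49*pi/π = 49, so r = 7.

7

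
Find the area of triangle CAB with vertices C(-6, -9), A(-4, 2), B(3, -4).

Shoelace: Area = (1/2)|-6(2--4) + -4(-4--9) + 3(-9-2)| = (1/2)(89) = 89/2

89/2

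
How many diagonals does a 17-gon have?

Total line segments between 17 vertices = C(17,2) = 136.
Subtract the 17 sides: 136 - 17 = 119 diagonals.

119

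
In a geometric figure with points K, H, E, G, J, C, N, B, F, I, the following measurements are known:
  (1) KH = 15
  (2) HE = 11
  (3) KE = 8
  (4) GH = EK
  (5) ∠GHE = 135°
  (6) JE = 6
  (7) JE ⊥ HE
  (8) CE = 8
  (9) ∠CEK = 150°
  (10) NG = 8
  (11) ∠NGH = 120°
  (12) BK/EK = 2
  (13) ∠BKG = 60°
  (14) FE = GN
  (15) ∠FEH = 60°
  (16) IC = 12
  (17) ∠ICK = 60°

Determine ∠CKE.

Step 1: By the law of cosines on triangle KEC: KC² = 8² + 8² − 2·8·8·cos(150°) = 238.85, so KC ≈ 15.45.
Step 2: By the inverse law of cosines on triangle CKE: cos(∠CKE) = (15.45² + 8² − 8²) / (2·15.45·8) = 238.85/247.28 = 0.9659, so ∠CKE = 15°.

Therefore, the measure of angle ∠CKE = 15°.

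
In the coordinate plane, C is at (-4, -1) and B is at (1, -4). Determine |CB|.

d = sqrt((5)^2 + (-3)^2) = sqrt(34)

sqrt(34)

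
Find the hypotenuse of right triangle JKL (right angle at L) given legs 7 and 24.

By the Pythagorean theorem: JK^2 = JL^2 + KL^2
JK^2 = 7^2 + 24^2 = 49 + 576 = 625
JK = sqrt(625) = 25

25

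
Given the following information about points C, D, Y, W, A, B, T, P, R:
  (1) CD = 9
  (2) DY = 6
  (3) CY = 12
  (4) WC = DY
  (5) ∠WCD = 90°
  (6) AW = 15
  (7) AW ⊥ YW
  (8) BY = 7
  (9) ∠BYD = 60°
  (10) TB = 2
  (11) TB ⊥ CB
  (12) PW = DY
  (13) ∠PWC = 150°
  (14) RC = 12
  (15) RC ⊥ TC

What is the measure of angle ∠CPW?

From the given relations: PW = DY = 6; WC = DY = 6.
Step 1: By the law of cosines on triangle PWC: PC² = 6² + 6² − 2·6·6·cos(150°) = 134.35, so PC ≈ 11.59.
Step 2: By the inverse law of cosines on triangle CPW: cos(∠CPW) = (11.59² + 6² − 6²) / (2·11.59·6) = 134.35/139.09 = 0.9659, so ∠CPW = 15°.

Therefore, the measure of angle ∠CPW = 15°.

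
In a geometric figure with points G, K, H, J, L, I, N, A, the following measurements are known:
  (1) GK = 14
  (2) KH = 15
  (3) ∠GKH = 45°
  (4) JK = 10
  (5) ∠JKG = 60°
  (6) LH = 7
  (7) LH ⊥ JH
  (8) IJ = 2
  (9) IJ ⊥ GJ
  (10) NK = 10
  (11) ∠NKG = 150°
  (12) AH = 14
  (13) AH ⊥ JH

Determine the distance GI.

Step 1: By the law of cosines on triangle JKG: JG² = 10² + 14² − 2·10·14·cos(60°) = 156, so JG = 2·√39.
Step 2: By the law of cosines on triangle GJI: GI² = (2·√39)² + 2² − 2·2·√39·2·cos(90°) = 160, so GI = 4·√10.

Therefore, the length of GI = 4·√10.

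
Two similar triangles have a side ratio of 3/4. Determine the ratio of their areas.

Area ratio = (side ratio)^2 = (3/4)^2 = 9:16.

9:16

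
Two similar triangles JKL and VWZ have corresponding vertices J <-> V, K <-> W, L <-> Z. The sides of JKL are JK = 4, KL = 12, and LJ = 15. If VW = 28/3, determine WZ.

Since the triangles are similar, the ratio of corresponding sides is constant.
Scale factor k = VW / JK = 28/3 / 4 = 7/3
WZ = k * KL = 7/3 * 12 = 28

28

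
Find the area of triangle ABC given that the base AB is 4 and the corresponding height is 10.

A triangle's area is half the area of a rectangle with the same base and height.
Area = (1/2) * 4 * 10 = 20.

20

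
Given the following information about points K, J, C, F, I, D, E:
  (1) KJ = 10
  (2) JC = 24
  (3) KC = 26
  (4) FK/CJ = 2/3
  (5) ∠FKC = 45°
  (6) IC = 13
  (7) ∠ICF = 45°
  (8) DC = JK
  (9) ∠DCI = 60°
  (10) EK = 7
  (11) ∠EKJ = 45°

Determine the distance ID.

From the given relations: DC = JK = 10.
Step 1: By the law of cosines on triangle ICD: ID² = 13² + 10² − 2·13·10·cos(60°) = 139, so ID = √139.

Therefore, the length of ID = √139.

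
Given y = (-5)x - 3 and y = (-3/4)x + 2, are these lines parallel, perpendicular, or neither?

Slope of line 1: m1 = -5
Slope of line 2: m2 = -3/4
m1 != m2 and m1*m2 = 15/4 != -1. Neither.

Neither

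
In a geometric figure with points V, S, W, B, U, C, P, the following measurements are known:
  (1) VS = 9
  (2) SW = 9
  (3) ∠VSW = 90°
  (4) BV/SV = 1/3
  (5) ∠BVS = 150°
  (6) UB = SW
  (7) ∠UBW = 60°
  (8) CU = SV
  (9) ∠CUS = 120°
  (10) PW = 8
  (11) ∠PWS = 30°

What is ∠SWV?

Step 1: By the law of cosines on triangle WSV: WV² = 9² + 9² − 2·9·9·cos(90°) = 162, so WV = 9·√2.
Step 2: By the inverse law of cosines on triangle SWV: cos(∠SWV) = (9² + (9·√2)² − 9²) / (2·9·9·√2) = 162/229.1 = 0.7071, so ∠SWV = 45°.

Therefore, the measure of angle ∠SWV = 45°.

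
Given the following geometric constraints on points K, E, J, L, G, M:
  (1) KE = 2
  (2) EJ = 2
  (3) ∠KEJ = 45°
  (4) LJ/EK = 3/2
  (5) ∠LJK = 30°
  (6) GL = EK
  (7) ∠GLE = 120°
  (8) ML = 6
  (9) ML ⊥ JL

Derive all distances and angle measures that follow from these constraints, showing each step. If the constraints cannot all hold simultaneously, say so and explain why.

The constraints are consistent.

From the given relations:
  LJ = 3/2·EK = 3/2·2 = 3
  GL = EK = 2

Step 1: From KE = 2, EJ = 2, and ∠KEJ = 45°, by the law of cosines:
  KJ² = KE² + EJ² - 2·KE·EJ·cos(45°) = 4 + 4 - 5.657 = 2.343
  KJ ≈ 1.53

Step 2: From JL = 3, LM = 6, and ∠JLM = 90°, by the law of cosines:
  JM² = JL² + LM² - 2·JL·LM·cos(90°) = 9 + 36 - 0 = 45
  JM = 3·√5

Step 3: From KJ = 1.53, JL = 3, and ∠KJL = 30°, by the law of cosines:
  KL² = KJ² + JL² - 2·KJ·JL·cos(30°) = 2.343 + 9 - 7.954 = 3.389
  KL ≈ 1.84

Step 4: From KE = 2, KJ = 1.53, EJ = 2, by the inverse law of cosines:
  cos(∠EKJ) = (KE² + KJ² - EJ²) / (2·KE·KJ)
  ∠EKJ = 67.5°

Step 5: From JE = 2, JK = 1.53, EK = 2, by the inverse law of cosines:
  cos(∠EJK) = (JE² + JK² - EK²) / (2·JE·JK)
  ∠EJK = 67.5°

Step 6: From JL = 3, JM = 3·√5, LM = 6, by the inverse law of cosines:
  cos(∠LJM) = (JL² + JM² - LM²) / (2·JL·JM)
  ∠LJM = 63.43°

Step 7: From MJ = 3·√5, ML = 6, JL = 3, by the inverse law of cosines:
  cos(∠JML) = (MJ² + ML² - JL²) / (2·MJ·ML)
  ∠JML = 26.57°

Step 8: From KJ = 1.53, KL = 1.84, JL = 3, by the inverse law of cosines:
  cos(∠JKL) = (KJ² + KL² - JL²) / (2·KJ·KL)
  ∠JKL = 125.43°

Step 9: From LJ = 3, LK = 1.84, JK = 1.53, by the inverse law of cosines:
  cos(∠JLK) = (LJ² + LK² - JK²) / (2·LJ·LK)
  ∠JLK = 24.57°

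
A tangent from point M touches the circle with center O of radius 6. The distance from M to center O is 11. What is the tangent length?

Let T be the point of tangency. Then OT ⊥ MT (radius ⊥ tangent).
In right triangle OTM: OM² = OT² + MT²
11² = 6² + MT²
MT² = 85, MT = sqrt(85)

sqrt(85)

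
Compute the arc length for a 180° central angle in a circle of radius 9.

Arc length = 2πr × θ/360
= 2π × 9 × 1/2
= 9*pi

9*pi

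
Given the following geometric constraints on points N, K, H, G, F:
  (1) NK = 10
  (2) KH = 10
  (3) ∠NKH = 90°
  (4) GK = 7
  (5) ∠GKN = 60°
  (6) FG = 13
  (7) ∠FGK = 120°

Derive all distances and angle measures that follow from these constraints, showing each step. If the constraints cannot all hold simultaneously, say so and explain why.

The constraints are consistent.

Step 1: From NK = 10, KH = 10, and ∠NKH = 90°, by the law of cosines:
  NH² = NK² + KH² - 2·NK·KH·cos(90°) = 100 + 100 - 0 = 200
  NH = 10·√2

Step 2: From NK = 10, KG = 7, and ∠NKG = 60°, by the law of cosines:
  NG² = NK² + KG² - 2·NK·KG·cos(60°) = 100 + 49 - 70 = 79
  NG = √79

Step 3: From KG = 7, GF = 13, and ∠KGF = 120°, by the law of cosines:
  KF² = KG² + GF² - 2·KG·GF·cos(120°) = 49 + 169 + 91 = 309
  KF ≈ 17.58

Step 4: From NG = √79, NK = 10, GK = 7, by the inverse law of cosines:
  cos(∠GNK) = (NG² + NK² - GK²) / (2·NG·NK)
  ∠GNK = 43°

Step 5: From NH = 10·√2, NK = 10, HK = 10, by the inverse law of cosines:
  cos(∠HNK) = (NH² + NK² - HK²) / (2·NH·NK)
  ∠HNK = 45°

Step 6: From KF = 17.58, KG = 7, FG = 13, by the inverse law of cosines:
  cos(∠FKG) = (KF² + KG² - FG²) / (2·KF·KG)
  ∠FKG = 39.83°

Step 7: From HK = 10, HN = 10·√2, KN = 10, by the inverse law of cosines:
  cos(∠KHN) = (HK² + HN² - KN²) / (2·HK·HN)
  ∠KHN = 45°

Step 8: From GK = 7, GN = √79, KN = 10, by the inverse law of cosines:
  cos(∠KGN) = (GK² + GN² - KN²) / (2·GK·GN)
  ∠KGN = 77°

Step 9: From FG = 13, FK = 17.58, GK = 7, by the inverse law of cosines:
  cos(∠GFK) = (FG² + FK² - GK²) / (2·FG·FK)
  ∠GFK = 20.17°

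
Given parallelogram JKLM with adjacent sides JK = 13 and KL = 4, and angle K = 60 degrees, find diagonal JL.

Law of cosines: d^2 = 13^2 + 4^2 - 2(13)(4)cos(60°) = 133, so d = sqrt(133).

sqrt(133)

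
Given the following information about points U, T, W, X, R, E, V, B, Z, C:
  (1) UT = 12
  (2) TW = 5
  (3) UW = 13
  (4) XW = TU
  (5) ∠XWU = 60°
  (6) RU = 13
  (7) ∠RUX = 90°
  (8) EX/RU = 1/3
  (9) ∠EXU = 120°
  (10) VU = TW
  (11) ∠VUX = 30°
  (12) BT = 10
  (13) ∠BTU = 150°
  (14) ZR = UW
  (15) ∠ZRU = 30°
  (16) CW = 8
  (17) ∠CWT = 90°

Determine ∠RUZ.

From the given relations: ZR = UW = 13.
Step 1: By the law of cosines on triangle URZ: UZ² = 13² + 13² − 2·13·13·cos(30°) = 45.28, so UZ ≈ 6.73.
Step 2: By the inverse law of cosines on triangle RUZ: cos(∠RUZ) = (13² + 6.73² − 13²) / (2·13·6.73) = 45.28/174.96 = 0.2588, so ∠RUZ = 75°.

Therefore, the measure of angle ∠RUZ = 75°.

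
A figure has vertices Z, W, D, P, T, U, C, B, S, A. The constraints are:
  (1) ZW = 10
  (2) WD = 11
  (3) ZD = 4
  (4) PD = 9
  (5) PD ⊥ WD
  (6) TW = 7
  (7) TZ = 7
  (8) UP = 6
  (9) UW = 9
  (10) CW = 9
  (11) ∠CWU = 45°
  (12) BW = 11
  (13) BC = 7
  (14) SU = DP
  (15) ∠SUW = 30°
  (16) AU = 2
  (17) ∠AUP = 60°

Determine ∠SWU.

From the given relations: SU = DP = 9.
Step 1: By the law of cosines on triangle WUS: WS² = 9² + 9² − 2·9·9·cos(30°) = 21.7, so WS ≈ 4.66.
Step 2: By the inverse law of cosines on triangle SWU: cos(∠SWU) = (4.66² + 9² − 9²) / (2·4.66·9) = 21.7/83.86 = 0.2588, so ∠SWU = 75°.

Therefore, the measure of angle ∠SWU = 75°.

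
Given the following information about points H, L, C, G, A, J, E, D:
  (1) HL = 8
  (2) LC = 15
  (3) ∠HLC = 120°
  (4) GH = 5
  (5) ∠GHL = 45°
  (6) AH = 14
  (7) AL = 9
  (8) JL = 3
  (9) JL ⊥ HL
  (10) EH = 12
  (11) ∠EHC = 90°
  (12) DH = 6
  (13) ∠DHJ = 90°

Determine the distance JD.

Step 1: By the law of cosines on triangle JLH: JH² = 3² + 8² − 2·3·8·cos(90°) = 73, so JH = √73.
Step 2: By the law of cosines on triangle JHD: JD² = √73² + 6² − 2·√73·6·cos(90°) = 109, so JD = √109.

Therefore, the length of JD = √109.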